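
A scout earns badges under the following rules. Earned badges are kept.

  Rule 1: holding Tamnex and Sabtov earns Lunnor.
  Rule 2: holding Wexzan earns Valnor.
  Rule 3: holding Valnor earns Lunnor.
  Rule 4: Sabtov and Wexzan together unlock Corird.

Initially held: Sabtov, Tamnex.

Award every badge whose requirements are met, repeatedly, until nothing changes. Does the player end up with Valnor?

Valnor would need Wexzan (Rule 2), but Wexzan is never earned.

No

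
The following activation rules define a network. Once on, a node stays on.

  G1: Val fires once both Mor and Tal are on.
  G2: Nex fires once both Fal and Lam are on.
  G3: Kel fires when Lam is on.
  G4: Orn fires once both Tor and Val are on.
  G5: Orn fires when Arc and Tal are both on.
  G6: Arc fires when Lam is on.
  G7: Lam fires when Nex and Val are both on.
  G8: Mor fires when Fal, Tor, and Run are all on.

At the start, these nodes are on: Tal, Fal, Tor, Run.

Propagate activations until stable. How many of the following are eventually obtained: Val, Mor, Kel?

2

G8: Fal, Tor, and Run on → Mor on.
G1: Mor and Tal on → Val on.
Val: reached.
Mor: reached.
Kel would need Lam (G3), but Lam never turns on.
Reached: Val and Mor — 2 of the 3.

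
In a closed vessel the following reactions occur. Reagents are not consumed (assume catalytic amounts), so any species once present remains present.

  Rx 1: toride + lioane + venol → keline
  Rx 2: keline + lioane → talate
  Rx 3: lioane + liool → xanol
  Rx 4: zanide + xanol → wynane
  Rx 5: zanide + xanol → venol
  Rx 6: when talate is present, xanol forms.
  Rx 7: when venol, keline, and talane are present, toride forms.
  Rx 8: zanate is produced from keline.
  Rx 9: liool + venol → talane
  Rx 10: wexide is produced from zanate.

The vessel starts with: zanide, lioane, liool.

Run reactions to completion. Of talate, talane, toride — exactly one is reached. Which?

talane

lioane and liool present → xanol forms (Rx 3).
zanide and xanol present → venol forms (Rx 5).
liool and venol present → talane forms (Rx 9).
toride would need venol, keline, and talane (Rx 7), but keline never forms. talate would need keline and lioane (Rx 2), but keline never forms.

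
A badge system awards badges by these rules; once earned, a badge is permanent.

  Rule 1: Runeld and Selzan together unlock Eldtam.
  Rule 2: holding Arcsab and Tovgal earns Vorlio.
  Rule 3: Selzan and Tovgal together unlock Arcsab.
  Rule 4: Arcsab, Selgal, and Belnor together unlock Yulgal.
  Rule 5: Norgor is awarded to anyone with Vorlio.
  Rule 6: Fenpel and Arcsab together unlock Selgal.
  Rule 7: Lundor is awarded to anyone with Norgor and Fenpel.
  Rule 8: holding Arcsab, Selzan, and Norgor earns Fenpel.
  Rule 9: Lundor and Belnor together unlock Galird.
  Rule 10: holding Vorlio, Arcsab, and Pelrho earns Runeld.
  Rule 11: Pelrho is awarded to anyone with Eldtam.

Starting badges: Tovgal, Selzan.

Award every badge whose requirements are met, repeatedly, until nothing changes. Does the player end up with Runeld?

No

Runeld would need Vorlio, Arcsab, and Pelrho (Rule 10), but Pelrho is never earned.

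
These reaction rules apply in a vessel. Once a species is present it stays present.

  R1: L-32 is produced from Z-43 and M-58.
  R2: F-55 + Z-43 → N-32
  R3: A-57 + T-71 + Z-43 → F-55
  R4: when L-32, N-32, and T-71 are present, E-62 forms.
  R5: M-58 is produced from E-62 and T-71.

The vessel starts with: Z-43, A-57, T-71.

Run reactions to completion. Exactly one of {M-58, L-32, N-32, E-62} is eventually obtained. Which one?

N-32

A-57, T-71, and Z-43 present → F-55 forms (R3).
F-55 and Z-43 present → N-32 forms (R2).
E-62 would need L-32, N-32, and T-71 (R4), but L-32 never forms. L-32 would need Z-43 and M-58 (R1), but M-58 never forms. M-58 would need E-62 and T-71 (R5), but E-62 never forms.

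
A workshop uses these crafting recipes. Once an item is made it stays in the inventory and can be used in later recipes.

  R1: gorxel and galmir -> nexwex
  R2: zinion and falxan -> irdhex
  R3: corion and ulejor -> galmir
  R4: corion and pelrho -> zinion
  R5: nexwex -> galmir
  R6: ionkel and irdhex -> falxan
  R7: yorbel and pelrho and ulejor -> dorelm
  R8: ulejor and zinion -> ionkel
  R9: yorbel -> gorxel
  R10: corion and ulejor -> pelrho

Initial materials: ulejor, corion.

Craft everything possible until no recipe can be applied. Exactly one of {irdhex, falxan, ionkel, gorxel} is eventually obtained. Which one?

ionkel

corion and ulejor -> pelrho (R10).
Using R4, corion and pelrho make zinion.
ulejor and zinion -> ionkel (R8).
gorxel would need yorbel (R9), but yorbel is never obtained. falxan would need ionkel and irdhex (R6), but irdhex is never obtained. irdhex would need zinion and falxan (R2), but falxan is never obtained.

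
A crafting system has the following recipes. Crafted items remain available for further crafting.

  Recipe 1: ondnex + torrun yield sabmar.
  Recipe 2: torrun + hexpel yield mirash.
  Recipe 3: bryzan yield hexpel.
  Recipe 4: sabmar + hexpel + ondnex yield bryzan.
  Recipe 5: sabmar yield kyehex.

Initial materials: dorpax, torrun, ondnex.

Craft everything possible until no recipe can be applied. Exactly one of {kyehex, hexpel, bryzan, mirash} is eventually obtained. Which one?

ondnex + torrun → sabmar (Recipe 1).
sabmar → kyehex (Recipe 5).
hexpel would need bryzan (Recipe 3), but bryzan is never obtained. mirash would need torrun and hexpel (Recipe 2), but hexpel is never obtained. bryzan would need sabmar, hexpel, and ondnex (Recipe 4), but hexpel is never obtained.

kyehex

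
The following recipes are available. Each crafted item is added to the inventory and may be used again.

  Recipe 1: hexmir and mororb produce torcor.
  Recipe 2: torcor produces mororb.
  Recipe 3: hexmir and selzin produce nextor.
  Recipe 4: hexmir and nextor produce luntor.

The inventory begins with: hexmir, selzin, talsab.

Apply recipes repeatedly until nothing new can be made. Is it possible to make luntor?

hexmir and selzin → nextor (Recipe 3).
hexmir and nextor → luntor (Recipe 4).

Yes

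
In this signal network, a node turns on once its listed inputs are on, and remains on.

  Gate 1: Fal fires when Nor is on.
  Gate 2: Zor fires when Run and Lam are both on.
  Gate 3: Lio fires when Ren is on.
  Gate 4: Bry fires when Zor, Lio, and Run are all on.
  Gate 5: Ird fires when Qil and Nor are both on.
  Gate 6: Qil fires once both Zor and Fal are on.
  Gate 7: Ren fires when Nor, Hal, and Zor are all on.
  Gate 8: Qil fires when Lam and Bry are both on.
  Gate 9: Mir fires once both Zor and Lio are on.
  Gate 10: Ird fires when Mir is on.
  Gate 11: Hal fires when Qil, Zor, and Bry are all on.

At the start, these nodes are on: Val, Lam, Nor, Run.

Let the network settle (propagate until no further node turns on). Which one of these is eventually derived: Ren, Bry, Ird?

Gate 2: Run and Lam on → Zor on.
Nor is on, so Fal fires (Gate 1).
Gate 6: Zor and Fal on → Qil on.
Qil and Nor are on, so Ird fires (Gate 5).
Ren would need Nor, Hal, and Zor (Gate 7), but Hal never turns on. Bry would need Zor, Lio, and Run (Gate 4), but Lio never turns on.

Ird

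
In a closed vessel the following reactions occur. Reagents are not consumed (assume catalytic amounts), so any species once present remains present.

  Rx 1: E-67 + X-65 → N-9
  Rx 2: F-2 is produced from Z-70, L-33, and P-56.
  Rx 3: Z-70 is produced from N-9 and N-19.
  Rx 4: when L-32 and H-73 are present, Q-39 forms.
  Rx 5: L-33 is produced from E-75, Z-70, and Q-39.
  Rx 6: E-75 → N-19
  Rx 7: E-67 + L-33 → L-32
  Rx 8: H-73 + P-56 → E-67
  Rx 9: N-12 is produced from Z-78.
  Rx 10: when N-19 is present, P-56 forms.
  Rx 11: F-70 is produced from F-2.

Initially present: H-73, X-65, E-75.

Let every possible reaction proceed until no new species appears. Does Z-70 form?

Yes

E-75 present → N-19 forms (Rx 6).
N-19 present → P-56 forms (Rx 10).
H-73 and P-56 present → E-67 forms (Rx 8).
E-67 and X-65 present → N-9 forms (Rx 1).
N-9 and N-19 present → Z-70 forms (Rx 3).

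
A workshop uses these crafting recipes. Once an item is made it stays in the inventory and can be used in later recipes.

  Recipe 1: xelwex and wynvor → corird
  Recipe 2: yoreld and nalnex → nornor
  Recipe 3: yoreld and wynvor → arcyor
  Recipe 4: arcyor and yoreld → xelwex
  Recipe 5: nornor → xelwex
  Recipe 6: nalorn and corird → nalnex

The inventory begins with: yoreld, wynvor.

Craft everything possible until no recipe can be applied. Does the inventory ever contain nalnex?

nalnex would need nalorn and corird (Recipe 6), but nalorn is never obtained.

No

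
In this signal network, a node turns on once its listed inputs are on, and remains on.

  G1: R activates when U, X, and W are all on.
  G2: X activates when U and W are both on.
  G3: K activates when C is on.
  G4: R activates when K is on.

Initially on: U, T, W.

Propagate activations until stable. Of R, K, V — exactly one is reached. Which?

R

U and W are on, so X activates (G2).
G1: U, X, and W on → R on.
No rule produces V, and it is not given. K would need C (G3), but C never turns on.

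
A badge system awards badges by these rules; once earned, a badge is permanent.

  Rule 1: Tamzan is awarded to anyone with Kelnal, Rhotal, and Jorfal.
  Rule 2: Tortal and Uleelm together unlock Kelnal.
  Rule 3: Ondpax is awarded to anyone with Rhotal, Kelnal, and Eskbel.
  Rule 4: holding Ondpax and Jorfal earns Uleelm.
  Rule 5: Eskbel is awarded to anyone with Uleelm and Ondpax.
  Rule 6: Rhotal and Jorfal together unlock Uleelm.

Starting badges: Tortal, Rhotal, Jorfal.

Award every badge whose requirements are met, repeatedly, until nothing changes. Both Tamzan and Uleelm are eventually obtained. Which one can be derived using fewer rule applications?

Uleelm: With Rhotal and Jorfal, Uleelm is earned (Rule 6). [1 rule application]
Tamzan: With Rhotal and Jorfal, Uleelm is earned (Rule 6). With Tortal and Uleelm, Kelnal is earned (Rule 2). With Kelnal, Rhotal, and Jorfal, Tamzan is earned (Rule 1). [3 rule applications]
Uleelm needs fewer.

Uleelm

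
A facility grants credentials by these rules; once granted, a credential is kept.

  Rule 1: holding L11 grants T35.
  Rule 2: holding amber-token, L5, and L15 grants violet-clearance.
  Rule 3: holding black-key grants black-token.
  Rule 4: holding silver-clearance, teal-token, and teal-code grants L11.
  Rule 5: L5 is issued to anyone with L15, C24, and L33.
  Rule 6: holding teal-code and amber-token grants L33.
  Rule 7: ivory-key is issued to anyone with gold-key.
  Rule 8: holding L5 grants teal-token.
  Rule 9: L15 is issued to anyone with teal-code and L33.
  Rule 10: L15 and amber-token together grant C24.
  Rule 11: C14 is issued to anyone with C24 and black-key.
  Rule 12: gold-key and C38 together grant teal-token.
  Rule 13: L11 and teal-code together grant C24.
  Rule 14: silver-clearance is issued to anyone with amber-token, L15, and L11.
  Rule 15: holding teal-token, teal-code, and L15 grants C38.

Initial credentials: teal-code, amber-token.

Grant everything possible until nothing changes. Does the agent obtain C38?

Yes

Holding teal-code and amber-token grants L33 (Rule 6).
Holding teal-code and L33 grants L15 (Rule 9).
Holding L15 and amber-token grants C24 (Rule 10).
Holding L15, C24, and L33 grants L5 (Rule 5).
Holding L5 grants teal-token (Rule 8).
Holding teal-token, teal-code, and L15 grants C38 (Rule 15).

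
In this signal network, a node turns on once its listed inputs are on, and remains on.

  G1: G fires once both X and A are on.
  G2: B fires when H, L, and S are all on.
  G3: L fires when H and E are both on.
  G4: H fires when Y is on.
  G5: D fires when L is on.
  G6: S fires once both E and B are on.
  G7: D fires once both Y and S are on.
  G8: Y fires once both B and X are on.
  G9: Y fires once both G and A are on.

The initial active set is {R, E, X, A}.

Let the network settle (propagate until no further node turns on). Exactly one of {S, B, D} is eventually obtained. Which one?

D

G1: X and A on → G on.
G9: G and A on → Y on.
G4: Y on → H on.
G3: H and E on → L on.
L is on, so D fires (G5).
S would need E and B (G6), but B never turns on. B would need H, L, and S (G2), but S never turns on.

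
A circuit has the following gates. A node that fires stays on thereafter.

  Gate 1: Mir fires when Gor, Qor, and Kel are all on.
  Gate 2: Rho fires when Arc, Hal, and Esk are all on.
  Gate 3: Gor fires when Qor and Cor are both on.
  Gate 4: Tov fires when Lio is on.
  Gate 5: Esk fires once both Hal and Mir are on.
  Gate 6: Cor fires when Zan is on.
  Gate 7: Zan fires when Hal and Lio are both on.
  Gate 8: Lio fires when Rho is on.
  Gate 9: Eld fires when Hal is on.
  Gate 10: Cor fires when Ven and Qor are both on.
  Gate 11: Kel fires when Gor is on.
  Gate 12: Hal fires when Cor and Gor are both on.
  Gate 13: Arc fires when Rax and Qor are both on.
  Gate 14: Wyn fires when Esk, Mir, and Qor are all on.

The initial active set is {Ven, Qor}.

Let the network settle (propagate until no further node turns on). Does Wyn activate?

Gate 10: Ven and Qor on → Cor on.
Gate 3: Qor and Cor on → Gor on.
Cor and Gor are on, so Hal fires (Gate 12).
Gate 11: Gor on → Kel on.
Gor, Qor, and Kel are on, so Mir fires (Gate 1).
Gate 5: Hal and Mir on → Esk on.
Esk, Mir, and Qor are on, so Wyn fires (Gate 14).

Yes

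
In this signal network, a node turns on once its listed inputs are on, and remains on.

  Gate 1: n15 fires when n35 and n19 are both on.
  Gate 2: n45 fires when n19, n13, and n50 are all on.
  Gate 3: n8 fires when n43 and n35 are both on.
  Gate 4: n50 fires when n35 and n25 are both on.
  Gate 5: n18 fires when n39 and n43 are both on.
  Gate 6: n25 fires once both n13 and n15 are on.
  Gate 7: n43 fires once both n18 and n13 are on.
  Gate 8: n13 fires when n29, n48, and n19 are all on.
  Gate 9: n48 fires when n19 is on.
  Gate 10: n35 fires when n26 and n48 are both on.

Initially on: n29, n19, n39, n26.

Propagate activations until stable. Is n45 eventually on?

Yes

Gate 9: n19 on → n48 on.
n26 and n48 are on, so n35 fires (Gate 10).
n29, n48, and n19 are on, so n13 fires (Gate 8).
n35 and n19 are on, so n15 fires (Gate 1).
Gate 6: n13 and n15 on → n25 on.
Gate 4: n35 and n25 on → n50 on.
Gate 2: n19, n13, and n50 on → n45 on.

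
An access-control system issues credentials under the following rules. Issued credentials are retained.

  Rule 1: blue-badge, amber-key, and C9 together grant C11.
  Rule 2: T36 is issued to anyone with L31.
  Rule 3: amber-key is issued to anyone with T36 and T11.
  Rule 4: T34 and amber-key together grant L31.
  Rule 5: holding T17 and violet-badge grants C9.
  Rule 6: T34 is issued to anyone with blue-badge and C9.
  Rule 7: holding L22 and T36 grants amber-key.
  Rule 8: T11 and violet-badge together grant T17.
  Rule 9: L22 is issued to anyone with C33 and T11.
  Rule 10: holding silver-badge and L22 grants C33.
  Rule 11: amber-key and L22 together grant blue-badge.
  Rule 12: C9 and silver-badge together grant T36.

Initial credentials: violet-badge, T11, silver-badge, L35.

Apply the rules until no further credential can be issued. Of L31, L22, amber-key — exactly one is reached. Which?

Holding T11 and violet-badge grants T17 (Rule 8).
Holding T17 and violet-badge grants C9 (Rule 5).
Holding C9 and silver-badge grants T36 (Rule 12).
Holding T36 and T11 grants amber-key (Rule 3).
L22 would need C33 and T11 (Rule 9), but C33 is never granted. L31 would need T34 and amber-key (Rule 4), but T34 is never granted.

amber-key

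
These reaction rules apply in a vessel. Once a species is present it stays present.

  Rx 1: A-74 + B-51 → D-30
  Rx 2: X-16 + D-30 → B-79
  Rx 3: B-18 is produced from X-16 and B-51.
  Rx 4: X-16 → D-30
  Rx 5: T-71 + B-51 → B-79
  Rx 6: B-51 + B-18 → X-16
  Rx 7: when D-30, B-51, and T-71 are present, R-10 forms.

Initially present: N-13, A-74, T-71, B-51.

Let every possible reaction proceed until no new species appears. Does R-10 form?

Yes

A-74 and B-51 present → D-30 forms (Rx 1).
D-30, B-51, and T-71 present → R-10 forms (Rx 7).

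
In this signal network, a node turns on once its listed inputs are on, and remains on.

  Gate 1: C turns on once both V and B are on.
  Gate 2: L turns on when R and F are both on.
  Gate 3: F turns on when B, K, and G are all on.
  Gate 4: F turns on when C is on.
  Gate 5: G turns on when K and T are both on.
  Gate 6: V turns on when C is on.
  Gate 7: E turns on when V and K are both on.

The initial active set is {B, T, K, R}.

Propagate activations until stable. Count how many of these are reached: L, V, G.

2

K and T are on, so G turns on (Gate 5).
Gate 3: B, K, and G on → F on.
Gate 2: R and F on → L on.
L: reached.
V would need C (Gate 6), but C never turns on.
G: reached.
Reached: L and G — 2 of the 3.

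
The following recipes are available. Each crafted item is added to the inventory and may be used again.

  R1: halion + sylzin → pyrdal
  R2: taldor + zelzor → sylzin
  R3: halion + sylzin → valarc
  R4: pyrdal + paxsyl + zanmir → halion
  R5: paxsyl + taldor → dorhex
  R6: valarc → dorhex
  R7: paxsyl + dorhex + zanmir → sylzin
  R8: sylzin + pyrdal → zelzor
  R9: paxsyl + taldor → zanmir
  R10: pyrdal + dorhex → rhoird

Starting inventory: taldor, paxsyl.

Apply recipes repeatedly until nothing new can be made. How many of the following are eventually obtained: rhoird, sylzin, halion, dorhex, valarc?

2

Using R9, paxsyl and taldor make zanmir.
paxsyl + taldor → dorhex (R5).
paxsyl + dorhex + zanmir → sylzin (R7).
rhoird would need pyrdal and dorhex (R10), but pyrdal is never obtained.
sylzin: reached.
halion would need pyrdal, paxsyl, and zanmir (R4), but pyrdal is never obtained.
dorhex: reached.
valarc would need halion and sylzin (R3), but halion is never obtained.
Reached: sylzin and dorhex — 2 of the 5.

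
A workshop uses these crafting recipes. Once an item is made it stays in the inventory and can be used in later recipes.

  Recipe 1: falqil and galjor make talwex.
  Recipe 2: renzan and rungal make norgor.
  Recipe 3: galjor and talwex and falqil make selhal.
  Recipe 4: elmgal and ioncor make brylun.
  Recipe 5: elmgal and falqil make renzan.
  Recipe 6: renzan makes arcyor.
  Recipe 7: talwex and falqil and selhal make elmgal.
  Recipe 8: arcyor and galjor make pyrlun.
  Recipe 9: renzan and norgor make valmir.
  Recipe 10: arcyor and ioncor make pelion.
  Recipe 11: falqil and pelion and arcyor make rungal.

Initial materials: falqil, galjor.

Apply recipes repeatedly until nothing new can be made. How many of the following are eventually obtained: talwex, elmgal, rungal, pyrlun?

Using Recipe 1, falqil and galjor make talwex.
galjor and talwex and falqil → selhal (Recipe 3).
talwex and falqil and selhal → elmgal (Recipe 7).
elmgal and falqil → renzan (Recipe 5).
Using Recipe 6, renzan makes arcyor.
Using Recipe 8, arcyor and galjor make pyrlun.
talwex: reached.
elmgal: reached.
rungal would need falqil, pelion, and arcyor (Recipe 11), but pelion is never obtained.
pyrlun: reached.
Reached: talwex, elmgal, and pyrlun — 3 of the 4.

3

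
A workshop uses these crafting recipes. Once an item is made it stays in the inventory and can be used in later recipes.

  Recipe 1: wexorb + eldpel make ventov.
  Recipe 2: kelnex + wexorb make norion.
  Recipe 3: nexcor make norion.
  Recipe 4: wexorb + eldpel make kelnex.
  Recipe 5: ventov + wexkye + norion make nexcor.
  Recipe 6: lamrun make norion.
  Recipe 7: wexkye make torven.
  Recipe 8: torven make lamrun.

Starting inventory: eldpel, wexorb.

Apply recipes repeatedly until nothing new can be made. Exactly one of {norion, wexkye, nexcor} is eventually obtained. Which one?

norion

Using Recipe 4, wexorb and eldpel make kelnex.
Using Recipe 2, kelnex and wexorb make norion.
No rule produces wexkye, and it is not given. nexcor would need ventov, wexkye, and norion (Recipe 5), but wexkye is never obtained.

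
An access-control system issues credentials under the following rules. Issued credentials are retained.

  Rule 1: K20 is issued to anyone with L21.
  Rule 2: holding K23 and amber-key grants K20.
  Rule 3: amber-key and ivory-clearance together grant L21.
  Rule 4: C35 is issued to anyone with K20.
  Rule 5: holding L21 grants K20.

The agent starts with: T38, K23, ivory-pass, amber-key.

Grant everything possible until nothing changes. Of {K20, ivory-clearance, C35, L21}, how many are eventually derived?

Holding K23 and amber-key grants K20 (Rule 2).
Holding K20 grants C35 (Rule 4).
K20: reached.
No rule produces ivory-clearance, and it is not given.
C35: reached.
L21 would need amber-key and ivory-clearance (Rule 3), but ivory-clearance is never granted.
Reached: K20 and C35 — 2 of the 4.

2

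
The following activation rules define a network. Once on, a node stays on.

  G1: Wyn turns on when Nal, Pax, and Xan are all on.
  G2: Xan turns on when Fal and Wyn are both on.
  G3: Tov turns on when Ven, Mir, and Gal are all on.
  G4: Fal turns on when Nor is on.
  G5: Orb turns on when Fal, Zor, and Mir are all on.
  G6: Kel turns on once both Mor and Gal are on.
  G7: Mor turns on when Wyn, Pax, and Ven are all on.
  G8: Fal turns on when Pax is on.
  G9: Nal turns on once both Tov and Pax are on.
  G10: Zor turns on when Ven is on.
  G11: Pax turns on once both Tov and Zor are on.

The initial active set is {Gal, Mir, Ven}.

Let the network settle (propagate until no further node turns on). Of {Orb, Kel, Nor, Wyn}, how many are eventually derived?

1

G3: Ven, Mir, and Gal on → Tov on.
G10: Ven on → Zor on.
G11: Tov and Zor on → Pax on.
Pax is on, so Fal turns on (G8).
Fal, Zor, and Mir are on, so Orb turns on (G5).
Orb: reached.
Kel would need Mor and Gal (G6), but Mor never turns on.
No rule produces Nor, and it is not given.
Wyn would need Nal, Pax, and Xan (G1), but Xan never turns on.
Reached: Orb — 1 of the 4.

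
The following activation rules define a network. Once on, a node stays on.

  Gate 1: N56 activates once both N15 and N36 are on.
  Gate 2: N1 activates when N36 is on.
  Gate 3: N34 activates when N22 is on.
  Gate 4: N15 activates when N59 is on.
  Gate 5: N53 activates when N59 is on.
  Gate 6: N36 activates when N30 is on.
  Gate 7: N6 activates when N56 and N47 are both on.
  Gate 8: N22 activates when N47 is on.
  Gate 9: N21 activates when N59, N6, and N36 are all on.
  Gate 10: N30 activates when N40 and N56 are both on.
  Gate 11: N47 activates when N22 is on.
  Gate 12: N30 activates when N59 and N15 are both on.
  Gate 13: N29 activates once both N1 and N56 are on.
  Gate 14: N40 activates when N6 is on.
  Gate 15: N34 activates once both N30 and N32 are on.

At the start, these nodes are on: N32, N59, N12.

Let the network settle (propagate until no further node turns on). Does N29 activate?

Yes

N59 is on, so N15 activates (Gate 4).
Gate 12: N59 and N15 on → N30 on.
Gate 6: N30 on → N36 on.
Gate 1: N15 and N36 on → N56 on.
Gate 2: N36 on → N1 on.
Gate 13: N1 and N56 on → N29 on.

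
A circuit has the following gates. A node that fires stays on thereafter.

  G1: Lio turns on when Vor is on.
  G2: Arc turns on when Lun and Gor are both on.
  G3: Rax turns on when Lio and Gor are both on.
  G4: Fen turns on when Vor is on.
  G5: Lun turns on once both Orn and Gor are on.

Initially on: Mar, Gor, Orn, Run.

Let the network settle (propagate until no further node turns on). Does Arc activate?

Orn and Gor are on, so Lun turns on (G5).
Lun and Gor are on, so Arc turns on (G2).

Yes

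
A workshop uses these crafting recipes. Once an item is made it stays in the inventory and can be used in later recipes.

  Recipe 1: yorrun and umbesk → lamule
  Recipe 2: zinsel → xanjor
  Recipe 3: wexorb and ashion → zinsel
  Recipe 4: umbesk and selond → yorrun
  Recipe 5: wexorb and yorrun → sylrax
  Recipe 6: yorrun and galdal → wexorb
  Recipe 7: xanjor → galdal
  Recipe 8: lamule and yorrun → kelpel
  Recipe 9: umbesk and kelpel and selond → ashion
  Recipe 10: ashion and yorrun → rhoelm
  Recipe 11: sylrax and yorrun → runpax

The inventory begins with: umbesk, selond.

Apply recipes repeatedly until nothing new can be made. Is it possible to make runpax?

runpax would need sylrax and yorrun (Recipe 11), but sylrax is never obtained.

No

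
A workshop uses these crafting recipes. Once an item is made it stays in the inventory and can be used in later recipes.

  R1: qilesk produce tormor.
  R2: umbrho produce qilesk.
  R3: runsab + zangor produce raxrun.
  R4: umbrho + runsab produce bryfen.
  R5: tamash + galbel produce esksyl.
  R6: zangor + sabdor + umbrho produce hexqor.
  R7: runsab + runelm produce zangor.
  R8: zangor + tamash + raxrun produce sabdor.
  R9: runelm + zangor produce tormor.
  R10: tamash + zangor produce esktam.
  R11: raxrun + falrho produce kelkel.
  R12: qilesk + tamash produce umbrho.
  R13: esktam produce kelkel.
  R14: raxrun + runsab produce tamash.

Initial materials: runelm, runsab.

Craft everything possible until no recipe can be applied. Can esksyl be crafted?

No

esksyl would need tamash and galbel (R5), but galbel is never obtained.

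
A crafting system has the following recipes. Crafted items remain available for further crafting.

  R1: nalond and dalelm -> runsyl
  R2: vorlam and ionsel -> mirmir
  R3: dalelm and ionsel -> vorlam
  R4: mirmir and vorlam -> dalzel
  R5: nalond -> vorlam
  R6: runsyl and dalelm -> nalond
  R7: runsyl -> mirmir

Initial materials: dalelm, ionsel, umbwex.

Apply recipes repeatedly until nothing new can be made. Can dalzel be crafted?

Using R3, dalelm and ionsel make vorlam.
Using R2, vorlam and ionsel make mirmir.
Using R4, mirmir and vorlam make dalzel.

Yes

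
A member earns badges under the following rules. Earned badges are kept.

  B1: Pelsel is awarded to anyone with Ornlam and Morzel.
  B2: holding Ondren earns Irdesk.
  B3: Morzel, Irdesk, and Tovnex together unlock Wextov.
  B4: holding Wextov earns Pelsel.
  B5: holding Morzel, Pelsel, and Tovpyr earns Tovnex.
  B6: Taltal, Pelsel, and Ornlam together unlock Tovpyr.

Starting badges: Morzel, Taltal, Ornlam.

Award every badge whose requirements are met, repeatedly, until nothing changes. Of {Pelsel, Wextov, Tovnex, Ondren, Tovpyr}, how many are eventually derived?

With Ornlam and Morzel, Pelsel is earned (B1).
With Taltal, Pelsel, and Ornlam, Tovpyr is earned (B6).
With Morzel, Pelsel, and Tovpyr, Tovnex is earned (B5).
Pelsel: reached.
Wextov would need Morzel, Irdesk, and Tovnex (B3), but Irdesk is never earned.
Tovnex: reached.
No rule produces Ondren, and it is not given.
Tovpyr: reached.
Reached: Pelsel, Tovnex, and Tovpyr — 3 of the 5.

3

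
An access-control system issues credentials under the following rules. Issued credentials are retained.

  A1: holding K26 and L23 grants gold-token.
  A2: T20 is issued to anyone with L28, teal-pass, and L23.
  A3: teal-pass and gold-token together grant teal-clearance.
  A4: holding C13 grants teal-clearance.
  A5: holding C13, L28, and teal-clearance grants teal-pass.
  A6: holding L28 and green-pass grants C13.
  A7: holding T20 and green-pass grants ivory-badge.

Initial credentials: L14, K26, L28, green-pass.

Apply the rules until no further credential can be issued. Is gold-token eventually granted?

No

gold-token would need K26 and L23 (A1), but L23 is never granted.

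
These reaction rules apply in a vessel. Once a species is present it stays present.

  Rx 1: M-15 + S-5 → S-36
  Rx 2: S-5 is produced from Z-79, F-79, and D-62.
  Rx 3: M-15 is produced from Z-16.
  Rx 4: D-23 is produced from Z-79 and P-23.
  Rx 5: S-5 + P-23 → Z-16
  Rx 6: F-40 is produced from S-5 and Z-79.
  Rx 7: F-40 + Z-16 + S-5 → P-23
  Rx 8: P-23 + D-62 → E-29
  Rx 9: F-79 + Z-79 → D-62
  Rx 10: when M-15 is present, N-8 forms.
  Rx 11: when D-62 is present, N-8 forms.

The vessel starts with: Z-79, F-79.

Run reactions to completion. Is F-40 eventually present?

F-79 and Z-79 present → D-62 forms (Rx 9).
Z-79, F-79, and D-62 present → S-5 forms (Rx 2).
S-5 and Z-79 present → F-40 forms (Rx 6).

Yes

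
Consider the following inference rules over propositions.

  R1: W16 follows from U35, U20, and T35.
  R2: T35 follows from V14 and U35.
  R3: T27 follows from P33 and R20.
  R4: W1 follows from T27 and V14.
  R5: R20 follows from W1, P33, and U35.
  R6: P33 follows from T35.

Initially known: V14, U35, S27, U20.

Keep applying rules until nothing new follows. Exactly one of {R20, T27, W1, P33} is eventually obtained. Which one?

V14 and U35 hold, so T35 follows (R2).
T35 holds, so P33 follows (R6).
R20 would need W1, P33, and U35 (R5), but W1 is never established. T27 would need P33 and R20 (R3), but R20 is never established. W1 would need T27 and V14 (R4), but T27 is never established.

P33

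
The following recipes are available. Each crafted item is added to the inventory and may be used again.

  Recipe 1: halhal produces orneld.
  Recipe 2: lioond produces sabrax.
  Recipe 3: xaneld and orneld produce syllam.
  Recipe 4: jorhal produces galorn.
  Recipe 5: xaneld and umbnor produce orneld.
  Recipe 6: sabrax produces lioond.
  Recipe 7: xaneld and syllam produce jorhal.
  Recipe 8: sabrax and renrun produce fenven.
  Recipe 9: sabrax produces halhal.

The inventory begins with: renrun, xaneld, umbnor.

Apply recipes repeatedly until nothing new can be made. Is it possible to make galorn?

Using Recipe 5, xaneld and umbnor make orneld.
xaneld and orneld → syllam (Recipe 3).
Using Recipe 7, xaneld and syllam make jorhal.
jorhal → galorn (Recipe 4).

Yes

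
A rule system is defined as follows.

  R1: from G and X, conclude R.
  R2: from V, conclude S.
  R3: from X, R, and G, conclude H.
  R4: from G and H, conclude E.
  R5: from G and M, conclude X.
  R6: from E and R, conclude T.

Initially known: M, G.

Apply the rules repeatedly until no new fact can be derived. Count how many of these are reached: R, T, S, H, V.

From G and M, R5 gives X.
From G and X, R1 gives R.
From X, R, and G, R3 gives H.
From G and H, R4 gives E.
From E and R, R6 gives T.
R: reached.
T: reached.
S would need V (R2), but V is never established.
H: reached.
No rule produces V, and it is not given.
Reached: R, T, and H — 3 of the 5.

3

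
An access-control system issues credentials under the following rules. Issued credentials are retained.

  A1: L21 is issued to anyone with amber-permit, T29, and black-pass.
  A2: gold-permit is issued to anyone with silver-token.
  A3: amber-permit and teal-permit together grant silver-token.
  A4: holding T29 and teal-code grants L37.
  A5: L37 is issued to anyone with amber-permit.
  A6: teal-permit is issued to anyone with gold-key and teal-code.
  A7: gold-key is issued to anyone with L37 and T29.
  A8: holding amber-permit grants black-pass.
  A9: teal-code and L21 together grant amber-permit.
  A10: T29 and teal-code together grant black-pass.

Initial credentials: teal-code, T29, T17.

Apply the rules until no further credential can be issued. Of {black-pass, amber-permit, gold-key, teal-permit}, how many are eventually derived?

3

Holding T29 and teal-code grants black-pass (A10).
Holding T29 and teal-code grants L37 (A4).
Holding L37 and T29 grants gold-key (A7).
Holding gold-key and teal-code grants teal-permit (A6).
black-pass: reached.
amber-permit would need teal-code and L21 (A9), but L21 is never granted.
gold-key: reached.
teal-permit: reached.
Reached: black-pass, gold-key, and teal-permit — 3 of the 4.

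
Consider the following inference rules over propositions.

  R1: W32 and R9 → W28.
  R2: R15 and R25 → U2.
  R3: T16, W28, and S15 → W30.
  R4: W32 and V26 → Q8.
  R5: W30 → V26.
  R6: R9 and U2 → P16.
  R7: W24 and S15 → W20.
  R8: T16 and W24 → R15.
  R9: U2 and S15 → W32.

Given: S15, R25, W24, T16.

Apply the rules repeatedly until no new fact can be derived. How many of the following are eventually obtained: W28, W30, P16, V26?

W28 would need W32 and R9 (R1), but R9 is never established.
W30 would need T16, W28, and S15 (R3), but W28 is never established.
P16 would need R9 and U2 (R6), but R9 is never established.
V26 would need W30 (R5), but W30 is never established.
None of the 4 are reached.

0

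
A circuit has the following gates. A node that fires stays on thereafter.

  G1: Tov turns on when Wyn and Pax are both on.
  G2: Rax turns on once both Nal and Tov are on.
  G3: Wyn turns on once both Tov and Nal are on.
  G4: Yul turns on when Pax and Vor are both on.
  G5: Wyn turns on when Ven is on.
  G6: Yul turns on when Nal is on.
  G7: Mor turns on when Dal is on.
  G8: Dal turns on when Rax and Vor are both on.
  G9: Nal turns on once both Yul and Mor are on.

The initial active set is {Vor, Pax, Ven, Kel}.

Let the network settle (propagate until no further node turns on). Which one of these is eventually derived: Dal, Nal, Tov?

Tov

G5: Ven on → Wyn on.
G1: Wyn and Pax on → Tov on.
Nal would need Yul and Mor (G9), but Mor never turns on. Dal would need Rax and Vor (G8), but Rax never turns on.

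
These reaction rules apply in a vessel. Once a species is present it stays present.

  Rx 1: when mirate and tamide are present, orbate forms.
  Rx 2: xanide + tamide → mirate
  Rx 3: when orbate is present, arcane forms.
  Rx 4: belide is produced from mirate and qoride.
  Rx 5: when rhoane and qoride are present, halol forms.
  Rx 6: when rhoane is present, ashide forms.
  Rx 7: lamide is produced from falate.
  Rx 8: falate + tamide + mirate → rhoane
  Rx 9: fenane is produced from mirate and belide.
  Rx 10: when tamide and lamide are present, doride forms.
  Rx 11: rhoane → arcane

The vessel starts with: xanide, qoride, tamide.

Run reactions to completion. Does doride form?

doride would need tamide and lamide (Rx 10), but lamide never forms.

No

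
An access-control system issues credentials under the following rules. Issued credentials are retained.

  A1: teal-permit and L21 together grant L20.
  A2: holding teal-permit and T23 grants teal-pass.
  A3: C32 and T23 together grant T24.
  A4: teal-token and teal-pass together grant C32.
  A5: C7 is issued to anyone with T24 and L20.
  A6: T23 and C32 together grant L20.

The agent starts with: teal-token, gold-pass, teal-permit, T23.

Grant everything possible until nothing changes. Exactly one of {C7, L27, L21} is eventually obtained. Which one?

Holding teal-permit and T23 grants teal-pass (A2).
Holding teal-token and teal-pass grants C32 (A4).
Holding T23 and C32 grants L20 (A6).
Holding C32 and T23 grants T24 (A3).
Holding T24 and L20 grants C7 (A5).
No rule produces L27, and it is not given. No rule produces L21, and it is not given.

C7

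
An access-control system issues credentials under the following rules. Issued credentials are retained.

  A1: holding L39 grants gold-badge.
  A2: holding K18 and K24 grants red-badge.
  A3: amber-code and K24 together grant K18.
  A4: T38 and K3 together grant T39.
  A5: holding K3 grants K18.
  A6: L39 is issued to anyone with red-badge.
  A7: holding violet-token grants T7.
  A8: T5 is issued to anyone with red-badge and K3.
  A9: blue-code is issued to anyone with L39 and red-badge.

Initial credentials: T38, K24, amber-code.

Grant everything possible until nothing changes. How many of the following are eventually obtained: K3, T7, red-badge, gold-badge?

Holding amber-code and K24 grants K18 (A3).
Holding K18 and K24 grants red-badge (A2).
Holding red-badge grants L39 (A6).
Holding L39 grants gold-badge (A1).
No rule produces K3, and it is not given.
T7 would need violet-token (A7), but violet-token is never granted.
red-badge: reached.
gold-badge: reached.
Reached: red-badge and gold-badge — 2 of the 4.

2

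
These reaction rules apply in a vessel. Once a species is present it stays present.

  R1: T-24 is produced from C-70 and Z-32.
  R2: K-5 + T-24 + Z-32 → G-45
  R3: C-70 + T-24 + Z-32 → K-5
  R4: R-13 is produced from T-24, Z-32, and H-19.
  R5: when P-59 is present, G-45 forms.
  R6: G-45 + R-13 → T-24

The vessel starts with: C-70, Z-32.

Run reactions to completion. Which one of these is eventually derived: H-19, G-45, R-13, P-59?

G-45

C-70 and Z-32 present → T-24 forms (R1).
C-70, T-24, and Z-32 present → K-5 forms (R3).
K-5, T-24, and Z-32 present → G-45 forms (R2).
No rule produces H-19, and it is not given. No rule produces P-59, and it is not given. R-13 would need T-24, Z-32, and H-19 (R4), but H-19 never forms.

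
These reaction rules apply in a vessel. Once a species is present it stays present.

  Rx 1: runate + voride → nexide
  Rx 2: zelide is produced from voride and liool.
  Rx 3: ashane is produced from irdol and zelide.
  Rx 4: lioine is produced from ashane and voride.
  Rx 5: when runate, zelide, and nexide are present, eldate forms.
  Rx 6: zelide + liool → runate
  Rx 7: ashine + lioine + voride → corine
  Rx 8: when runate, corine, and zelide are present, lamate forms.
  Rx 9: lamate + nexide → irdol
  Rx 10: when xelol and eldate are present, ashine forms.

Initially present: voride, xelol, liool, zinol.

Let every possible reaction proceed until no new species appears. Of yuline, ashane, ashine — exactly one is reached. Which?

voride and liool present → zelide forms (Rx 2).
zelide and liool present → runate forms (Rx 6).
runate and voride present → nexide forms (Rx 1).
runate, zelide, and nexide present → eldate forms (Rx 5).
xelol and eldate present → ashine forms (Rx 10).
No rule produces yuline, and it is not given. ashane would need irdol and zelide (Rx 3), but irdol never forms.

ashine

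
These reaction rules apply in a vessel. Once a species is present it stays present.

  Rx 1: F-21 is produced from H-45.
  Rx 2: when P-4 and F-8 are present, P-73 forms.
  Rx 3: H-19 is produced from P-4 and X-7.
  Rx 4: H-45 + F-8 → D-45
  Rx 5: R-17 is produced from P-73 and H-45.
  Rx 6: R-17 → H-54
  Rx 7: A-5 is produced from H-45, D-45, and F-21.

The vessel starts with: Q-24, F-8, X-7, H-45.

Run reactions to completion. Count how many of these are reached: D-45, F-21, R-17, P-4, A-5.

3

H-45 present → F-21 forms (Rx 1).
H-45 and F-8 present → D-45 forms (Rx 4).
H-45, D-45, and F-21 present → A-5 forms (Rx 7).
D-45: reached.
F-21: reached.
R-17 would need P-73 and H-45 (Rx 5), but P-73 never forms.
No rule produces P-4, and it is not given.
A-5: reached.
Reached: D-45, F-21, and A-5 — 3 of the 5.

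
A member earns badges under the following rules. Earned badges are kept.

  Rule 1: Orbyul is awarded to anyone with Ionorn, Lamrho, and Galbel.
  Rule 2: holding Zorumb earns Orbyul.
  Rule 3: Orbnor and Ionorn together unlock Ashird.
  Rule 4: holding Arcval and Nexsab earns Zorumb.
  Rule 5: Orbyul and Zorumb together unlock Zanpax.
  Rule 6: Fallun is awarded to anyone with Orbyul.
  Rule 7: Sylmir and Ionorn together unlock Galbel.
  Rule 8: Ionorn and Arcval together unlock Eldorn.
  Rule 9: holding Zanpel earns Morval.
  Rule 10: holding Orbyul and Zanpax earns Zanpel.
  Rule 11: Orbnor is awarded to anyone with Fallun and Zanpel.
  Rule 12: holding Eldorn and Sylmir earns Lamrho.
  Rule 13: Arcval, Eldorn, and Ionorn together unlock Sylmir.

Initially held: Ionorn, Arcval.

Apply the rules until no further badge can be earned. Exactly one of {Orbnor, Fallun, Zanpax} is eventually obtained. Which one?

With Ionorn and Arcval, Eldorn is earned (Rule 8).
With Arcval, Eldorn, and Ionorn, Sylmir is earned (Rule 13).
With Sylmir and Ionorn, Galbel is earned (Rule 7).
With Eldorn and Sylmir, Lamrho is earned (Rule 12).
With Ionorn, Lamrho, and Galbel, Orbyul is earned (Rule 1).
With Orbyul, Fallun is earned (Rule 6).
Orbnor would need Fallun and Zanpel (Rule 11), but Zanpel is never earned. Zanpax would need Orbyul and Zorumb (Rule 5), but Zorumb is never earned.

Fallun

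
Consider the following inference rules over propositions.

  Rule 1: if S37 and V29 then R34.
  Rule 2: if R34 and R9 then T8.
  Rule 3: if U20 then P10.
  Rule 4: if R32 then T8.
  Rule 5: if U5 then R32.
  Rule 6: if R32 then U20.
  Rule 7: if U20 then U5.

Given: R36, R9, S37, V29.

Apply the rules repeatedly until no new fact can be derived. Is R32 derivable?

R32 would need U5 (Rule 5), but U5 is never established.

No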